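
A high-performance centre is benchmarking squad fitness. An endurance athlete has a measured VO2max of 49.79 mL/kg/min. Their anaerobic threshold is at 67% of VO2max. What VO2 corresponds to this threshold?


Anaerobic threshold VO2 = VO2max * 67%
= 49.79 * 0.67
= 33.36 mL/kg/min

33.36 mL/kg/min


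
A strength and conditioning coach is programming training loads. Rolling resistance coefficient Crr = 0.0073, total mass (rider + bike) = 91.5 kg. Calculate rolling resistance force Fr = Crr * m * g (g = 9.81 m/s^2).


Fr = Crr * m * g
= 0.0073 * 91.5 * 9.81
= 6.553 N

6.553 N


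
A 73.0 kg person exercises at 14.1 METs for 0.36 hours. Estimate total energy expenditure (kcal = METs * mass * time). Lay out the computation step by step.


Energy = METs * mass(kg) * time(h)
= 14.1 * 73.0 * 0.36
= 370.55 kcal

370.55 kcal


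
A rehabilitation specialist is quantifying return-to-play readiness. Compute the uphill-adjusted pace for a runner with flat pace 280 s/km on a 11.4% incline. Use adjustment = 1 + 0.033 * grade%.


Adjustment factor = 1 + 0.033 * 11.4 = 1.3762
Grade-adjusted pace = 280 * 1.3762 = 385.34 s/km

385.34 s/km


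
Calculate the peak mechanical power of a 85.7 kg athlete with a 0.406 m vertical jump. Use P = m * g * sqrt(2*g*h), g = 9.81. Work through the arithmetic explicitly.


First, sqrt(2gh) = sqrt(2 * 9.81 * 0.406)
= sqrt(7.96572) = 2.822361 m/s
Power = 85.7 * 9.81 * 2.822361 = 2372.81 W

2372.81 W


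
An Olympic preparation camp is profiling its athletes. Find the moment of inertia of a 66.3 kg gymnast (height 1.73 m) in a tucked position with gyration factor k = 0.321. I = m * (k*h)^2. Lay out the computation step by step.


Radius of gyration = 0.321 * 1.73 = 0.55533 m
I = 66.3 * 0.55533^2
= 66.3 * 0.308391
= 20.446 kg*m^2

20.446 kg*m^2


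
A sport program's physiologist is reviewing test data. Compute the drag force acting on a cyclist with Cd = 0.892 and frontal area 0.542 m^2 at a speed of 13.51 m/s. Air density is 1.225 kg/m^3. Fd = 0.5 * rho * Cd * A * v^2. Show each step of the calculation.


Step 1: v^2 = 182.5201
Step 2: Fd = 0.5 * 1.225 * 0.892 * 0.542 * 182.5201
= 54.048 N

54.048 N


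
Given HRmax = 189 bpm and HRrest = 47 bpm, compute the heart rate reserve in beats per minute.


Heart rate reserve = maximum HR minus resting HR
HRR = 189 - 47 = 142 bpm

142 bpm


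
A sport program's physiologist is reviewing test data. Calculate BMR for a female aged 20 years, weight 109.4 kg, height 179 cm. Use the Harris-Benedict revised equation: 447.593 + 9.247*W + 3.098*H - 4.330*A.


Substituting values:
W term = 9.247 * 109.4 = 1011.6218
H term = 3.098 * 179 = 554.542
A term = 4.330 * 20 = 86.6
BMR = 1927.16 kcal/day

1927.16 kcal/day


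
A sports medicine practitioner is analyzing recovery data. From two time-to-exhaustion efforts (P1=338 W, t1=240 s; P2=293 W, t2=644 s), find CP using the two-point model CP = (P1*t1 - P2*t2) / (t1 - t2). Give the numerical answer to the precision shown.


Work in trial 1 = 81120 J
Work in trial 2 = 188692 J
Delta work = -107572 J
Delta time = -404 s
CP = -107572 / -404 = 266.27 W

266.27 W


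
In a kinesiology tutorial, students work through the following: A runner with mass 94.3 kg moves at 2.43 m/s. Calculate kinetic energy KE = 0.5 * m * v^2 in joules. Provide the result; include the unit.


v^2 = 2.43^2 = 5.9049
KE = 0.5 * 94.3 * 5.9049
= 278.42 J

278.42 J


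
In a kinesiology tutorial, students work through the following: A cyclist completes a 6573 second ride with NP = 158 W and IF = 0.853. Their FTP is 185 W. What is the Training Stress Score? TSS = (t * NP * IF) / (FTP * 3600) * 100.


t * NP * IF = 6573 * 158 * 0.853 = 885869.502
FTP * 3600 = 666000
TSS = (885869.502 / 666000) * 100 = 133.01

133.01 TSS


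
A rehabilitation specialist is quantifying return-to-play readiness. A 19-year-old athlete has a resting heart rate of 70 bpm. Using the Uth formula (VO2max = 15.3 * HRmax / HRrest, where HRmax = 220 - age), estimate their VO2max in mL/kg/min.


HRmax = 220 - 19 = 201 bpm
Ratio = HRmax / HRrest = 201 / 70 = 2.8714
VO2max = 15.3 * 2.8714 = 43.93 mL/kg/min

43.93 mL/kg/min


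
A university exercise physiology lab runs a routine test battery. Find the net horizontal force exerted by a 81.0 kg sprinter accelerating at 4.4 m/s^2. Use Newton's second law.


Newton's second law: F = m * a
F = 81.0 * 4.4 = 356.4 N

356.4 N


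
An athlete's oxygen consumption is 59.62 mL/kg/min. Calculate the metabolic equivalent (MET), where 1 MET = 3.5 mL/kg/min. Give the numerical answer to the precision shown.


MET = VO2 / 3.5
= 59.62 / 3.5
= 17.03 METs

17.03 METs


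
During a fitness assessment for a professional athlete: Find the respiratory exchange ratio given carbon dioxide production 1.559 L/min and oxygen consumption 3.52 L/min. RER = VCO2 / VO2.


VCO2 = 1.559 L/min
VO2 = 3.52 L/min
RER = 1.559 / 3.52 = 0.4429

0.4429


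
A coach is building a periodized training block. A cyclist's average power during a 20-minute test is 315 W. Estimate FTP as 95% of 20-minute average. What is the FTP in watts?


FTP = 20-min power * 0.95
= 315 * 0.95
= 299.25 W

299.25 W


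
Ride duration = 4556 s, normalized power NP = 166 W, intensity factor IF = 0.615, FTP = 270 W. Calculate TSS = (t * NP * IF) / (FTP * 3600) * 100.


Numerator = 4556 * 166 * 0.615 = 465122.04
Denominator = 270 * 3600 = 972000
TSS = 465122.04 / 972000 * 100
= 47.85

47.85 TSS


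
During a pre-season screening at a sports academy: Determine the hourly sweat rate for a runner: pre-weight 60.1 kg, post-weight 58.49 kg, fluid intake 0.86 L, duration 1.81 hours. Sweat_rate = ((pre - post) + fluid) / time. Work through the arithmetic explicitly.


Mass lost = 60.1 - 58.49 = 1.61 kg
Add fluid consumed: 1.61 + 0.86 = 2.47 L total sweat
Sweat rate = 2.47 / 1.81 = 1.365 L/h

1.365 L/h


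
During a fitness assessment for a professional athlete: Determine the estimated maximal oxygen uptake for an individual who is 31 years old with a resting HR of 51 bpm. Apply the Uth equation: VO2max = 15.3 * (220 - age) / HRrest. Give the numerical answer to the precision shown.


HRmax = 220 - 31 = 189
VO2max = 15.3 * (189 / 51)
= 15.3 * 3.7059
= 56.7 mL/kg/min

56.7 mL/kg/min


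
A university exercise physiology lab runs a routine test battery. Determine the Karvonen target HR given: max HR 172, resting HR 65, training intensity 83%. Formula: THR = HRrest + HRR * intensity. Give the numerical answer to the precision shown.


HRR = HRmax - HRrest = 172 - 65 = 107
THR = 65 + 107 * 0.83
= 153.81 bpm

153.81 bpm


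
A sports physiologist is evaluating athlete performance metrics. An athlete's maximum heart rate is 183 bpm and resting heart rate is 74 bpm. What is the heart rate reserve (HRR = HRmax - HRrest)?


HRR = HRmax - HRrest
= 183 - 74
= 109 bpm

109 bpm


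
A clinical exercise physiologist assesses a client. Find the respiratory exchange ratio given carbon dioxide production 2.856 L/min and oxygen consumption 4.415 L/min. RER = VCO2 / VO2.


VCO2 = 2.856 L/min
VO2 = 4.415 L/min
RER = 2.856 / 4.415 = 0.6469

0.6469


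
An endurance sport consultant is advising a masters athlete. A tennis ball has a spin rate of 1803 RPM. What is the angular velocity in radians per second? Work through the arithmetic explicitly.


Convert RPM to rad/s: multiply by 2*pi and divide by 60
omega = 1803 * 2 * pi / 60
= 188.81 rad/s

188.81 rad/s


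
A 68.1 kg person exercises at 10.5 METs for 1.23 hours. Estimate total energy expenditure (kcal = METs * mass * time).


Energy = METs * mass(kg) * time(h)
= 10.5 * 68.1 * 1.23
= 879.51 kcal

879.51 kcal


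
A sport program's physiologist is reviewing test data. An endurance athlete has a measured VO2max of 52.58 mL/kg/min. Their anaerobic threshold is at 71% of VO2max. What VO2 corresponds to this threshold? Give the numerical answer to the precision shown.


Anaerobic threshold VO2 = VO2max * 71%
= 52.58 * 0.71
= 37.33 mL/kg/min

37.33 mL/kg/min


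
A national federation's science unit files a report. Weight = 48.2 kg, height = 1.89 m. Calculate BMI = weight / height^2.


height^2 = 1.89^2 = 3.5721
BMI = 48.2 / 3.5721 = 13.49 kg/m^2

13.49 kg/m^2


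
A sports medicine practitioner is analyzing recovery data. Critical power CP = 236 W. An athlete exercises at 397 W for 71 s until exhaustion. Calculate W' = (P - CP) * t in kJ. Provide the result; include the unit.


P - CP = 397 - 236 = 161 W
W' = 161 * 71 = 11431 J
= 11431 / 1000 = 11.431 kJ

11.431 kJ


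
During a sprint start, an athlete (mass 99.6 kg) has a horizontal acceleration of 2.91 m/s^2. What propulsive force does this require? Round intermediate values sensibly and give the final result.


Propulsive force = mass * acceleration
= 99.6 kg * 2.91 m/s^2
= 289.84 N

289.84 N


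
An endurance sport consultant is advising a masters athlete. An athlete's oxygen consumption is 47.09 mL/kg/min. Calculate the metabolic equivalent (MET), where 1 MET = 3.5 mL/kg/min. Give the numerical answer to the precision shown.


MET = VO2 / 3.5
= 47.09 / 3.5
= 13.45 METs

13.45 METs


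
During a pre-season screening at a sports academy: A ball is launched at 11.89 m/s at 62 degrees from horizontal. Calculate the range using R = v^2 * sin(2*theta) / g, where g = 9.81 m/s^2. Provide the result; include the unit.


sin(2 * 62) = sin(124) = 0.829038
v^2 = 11.89^2 = 141.3721
R = 141.3721 * 0.829038 / 9.81
= 11.947 m

11.947 m


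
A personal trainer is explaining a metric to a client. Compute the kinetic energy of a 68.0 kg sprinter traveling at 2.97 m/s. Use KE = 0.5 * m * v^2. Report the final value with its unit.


Velocity squared = 8.8209
KE = 0.5 * 68.0 * 8.8209 = 299.91 J

299.91 J


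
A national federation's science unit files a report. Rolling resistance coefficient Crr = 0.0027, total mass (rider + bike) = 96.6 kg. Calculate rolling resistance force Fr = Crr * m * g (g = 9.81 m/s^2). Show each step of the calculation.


Fr = Crr * m * g
= 0.0027 * 96.6 * 9.81
= 2.559 N

2.559 N


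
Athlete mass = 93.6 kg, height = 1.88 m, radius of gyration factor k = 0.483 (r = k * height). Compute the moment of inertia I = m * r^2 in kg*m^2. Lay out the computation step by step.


r = k * height = 0.483 * 1.88 = 0.90804 m
r^2 = 0.90804^2 = 0.824537
I = 93.6 * 0.824537 = 77.177 kg*m^2

77.177 kg*m^2


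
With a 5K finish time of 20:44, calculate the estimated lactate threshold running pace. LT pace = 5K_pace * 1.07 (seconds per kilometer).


Race duration = 1244 s for 5 km
Average pace = 1244 / 5 = 248.8 s/km
LT pace = 248.8 * 1.07
= 266.22 s/km

266.22 s/km


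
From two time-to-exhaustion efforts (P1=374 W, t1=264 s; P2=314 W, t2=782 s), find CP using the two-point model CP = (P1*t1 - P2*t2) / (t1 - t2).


Work in trial 1 = 98736 J
Work in trial 2 = 245548 J
Delta work = -146812 J
Delta time = -518 s
CP = -146812 / -518 = 283.42 W

283.42 W


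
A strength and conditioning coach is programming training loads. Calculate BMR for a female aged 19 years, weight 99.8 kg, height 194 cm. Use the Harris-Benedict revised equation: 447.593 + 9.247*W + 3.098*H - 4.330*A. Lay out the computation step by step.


Substituting values:
W term = 9.247 * 99.8 = 922.8506
H term = 3.098 * 194 = 601.012
A term = 4.330 * 19 = 82.27
BMR = 1889.19 kcal/day

1889.19 kcal/day


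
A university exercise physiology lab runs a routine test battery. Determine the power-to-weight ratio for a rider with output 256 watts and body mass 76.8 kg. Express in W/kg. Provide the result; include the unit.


P/W = 256 / 76.8 = 3.333 W/kg

3.333 W/kg


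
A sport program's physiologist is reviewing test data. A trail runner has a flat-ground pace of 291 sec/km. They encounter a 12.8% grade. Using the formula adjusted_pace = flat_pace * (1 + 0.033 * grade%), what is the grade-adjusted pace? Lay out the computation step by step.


Grade factor = 1 + 0.033 * 12.8 = 1.4224
Adjusted = 291 * 1.4224 = 413.92 sec/km

413.92 s/km


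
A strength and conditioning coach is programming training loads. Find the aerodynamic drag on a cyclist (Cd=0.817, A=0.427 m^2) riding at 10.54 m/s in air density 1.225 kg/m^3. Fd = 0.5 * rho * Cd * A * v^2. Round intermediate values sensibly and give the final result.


Fd = 0.5 * 1.225 * 0.817 * 0.427 * 10.54^2
= 0.5 * 1.225 * 0.817 * 0.427 * 111.0916
= 23.738 N

23.738 N


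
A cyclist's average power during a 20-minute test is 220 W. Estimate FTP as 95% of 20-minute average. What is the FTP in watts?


FTP = 20-min power * 0.95
= 220 * 0.95
= 209.0 W

209.0 W


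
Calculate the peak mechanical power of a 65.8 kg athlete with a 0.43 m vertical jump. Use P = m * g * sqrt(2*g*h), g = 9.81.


First, sqrt(2gh) = sqrt(2 * 9.81 * 0.43)
= sqrt(8.4366) = 2.904583 m/s
Power = 65.8 * 9.81 * 2.904583 = 1874.9 W

1874.9 W


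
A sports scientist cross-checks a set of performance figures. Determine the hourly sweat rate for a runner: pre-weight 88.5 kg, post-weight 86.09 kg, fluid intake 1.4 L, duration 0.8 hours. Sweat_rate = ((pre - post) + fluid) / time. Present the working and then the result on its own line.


Mass lost = 88.5 - 86.09 = 2.41 kg
Add fluid consumed: 2.41 + 1.4 = 3.81 L total sweat
Sweat rate = 3.81 / 0.8 = 4.763 L/h

4.763 L/h


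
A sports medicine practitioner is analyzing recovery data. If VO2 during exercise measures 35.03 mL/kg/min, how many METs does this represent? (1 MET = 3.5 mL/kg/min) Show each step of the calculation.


METs = VO2 / 3.5 = 35.03 / 3.5 = 10.01

10.01 METs


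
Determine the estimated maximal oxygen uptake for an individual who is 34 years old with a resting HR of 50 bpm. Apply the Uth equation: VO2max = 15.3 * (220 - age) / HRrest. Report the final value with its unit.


HRmax = 220 - 34 = 186
VO2max = 15.3 * (186 / 50)
= 15.3 * 3.72
= 56.92 mL/kg/min

56.92 mL/kg/min


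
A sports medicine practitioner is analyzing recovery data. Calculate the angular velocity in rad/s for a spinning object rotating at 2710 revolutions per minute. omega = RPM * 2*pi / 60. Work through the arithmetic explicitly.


omega = RPM * 2*pi / 60
= 2710 * 6.28318531 / 60
= 283.791 rad/s

283.791 rad/s


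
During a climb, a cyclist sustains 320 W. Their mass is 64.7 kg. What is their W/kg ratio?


Power-to-weight = 320 W / 64.7 kg
= 4.946 W/kg

4.946 W/kg


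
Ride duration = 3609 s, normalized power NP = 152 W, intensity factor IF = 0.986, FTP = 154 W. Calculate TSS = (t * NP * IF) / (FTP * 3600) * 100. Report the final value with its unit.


Numerator = 3609 * 152 * 0.986 = 540888.048
Denominator = 154 * 3600 = 554400
TSS = 540888.048 / 554400 * 100
= 97.56

97.56 TSS


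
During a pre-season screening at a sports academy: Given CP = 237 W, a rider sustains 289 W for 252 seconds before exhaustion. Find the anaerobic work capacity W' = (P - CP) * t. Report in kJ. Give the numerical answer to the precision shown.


Excess power = 289 - 237 = 52 W
Work above CP = 52 * 252 = 13104 J
W' = 13.104 kJ

13.104 kJ


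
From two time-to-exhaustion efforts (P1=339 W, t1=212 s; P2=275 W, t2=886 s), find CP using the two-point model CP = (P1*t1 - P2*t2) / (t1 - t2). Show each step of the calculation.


Work in trial 1 = 71868 J
Work in trial 2 = 243650 J
Delta work = -171782 J
Delta time = -674 s
CP = -171782 / -674 = 254.87 W

254.87 W


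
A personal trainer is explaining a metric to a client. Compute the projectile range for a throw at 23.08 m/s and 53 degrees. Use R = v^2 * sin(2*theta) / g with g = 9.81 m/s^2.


Two times the angle = 106 degrees
sin(106) = 0.961262
R = 532.6864 * 0.961262 / 9.81 = 52.197 m

52.197 m


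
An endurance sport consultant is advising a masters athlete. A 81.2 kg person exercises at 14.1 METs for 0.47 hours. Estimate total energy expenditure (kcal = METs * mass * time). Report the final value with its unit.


Energy = METs * mass(kg) * time(h)
= 14.1 * 81.2 * 0.47
= 538.11 kcal

538.11 kcal


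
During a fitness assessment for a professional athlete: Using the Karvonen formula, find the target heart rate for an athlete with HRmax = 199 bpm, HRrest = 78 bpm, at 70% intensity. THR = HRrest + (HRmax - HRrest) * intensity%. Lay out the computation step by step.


HRR = 199 - 78 = 121
THR = 78 + 121 * 0.7
= 78 + 84.7
= 162.7 bpm

162.7 bpm


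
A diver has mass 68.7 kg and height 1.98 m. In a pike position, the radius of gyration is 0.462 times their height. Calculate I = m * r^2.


r = 0.462 * 1.98 = 0.91476 m
I = m * r^2 = 68.7 * 0.836786 = 57.487 kg*m^2

57.487 kg*m^2


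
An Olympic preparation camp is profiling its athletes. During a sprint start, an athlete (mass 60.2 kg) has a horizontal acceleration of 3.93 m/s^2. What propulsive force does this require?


Propulsive force = mass * acceleration
= 60.2 kg * 3.93 m/s^2
= 236.59 N

236.59 N


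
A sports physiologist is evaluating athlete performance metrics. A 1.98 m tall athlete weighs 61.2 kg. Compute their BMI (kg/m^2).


height^2 = 3.9204 m^2
BMI = 61.2 / 3.9204 = 15.61 kg/m^2

15.61 kg/m^2


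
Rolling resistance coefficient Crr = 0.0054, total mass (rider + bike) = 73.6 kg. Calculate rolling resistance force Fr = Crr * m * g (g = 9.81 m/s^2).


Fr = Crr * m * g
= 0.0054 * 73.6 * 9.81
= 3.899 N

3.899 N


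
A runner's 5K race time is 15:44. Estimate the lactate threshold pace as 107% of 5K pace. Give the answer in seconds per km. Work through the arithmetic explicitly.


Total race time = 15*60 + 44 = 944 seconds
5K pace = 944 / 5 = 188.8 sec/km
LT pace = 188.8 * 1.07 = 202.02 sec/km

202.02 s/km


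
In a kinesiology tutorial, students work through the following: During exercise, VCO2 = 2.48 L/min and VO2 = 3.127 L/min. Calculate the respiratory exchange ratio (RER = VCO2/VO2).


RER = VCO2 / VO2
= 2.48 / 3.127
= 0.7931

0.7931


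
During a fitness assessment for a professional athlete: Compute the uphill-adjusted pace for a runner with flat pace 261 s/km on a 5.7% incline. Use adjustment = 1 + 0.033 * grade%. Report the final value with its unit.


Adjustment factor = 1 + 0.033 * 5.7 = 1.1881
Grade-adjusted pace = 261 * 1.1881 = 310.09 s/km

310.09 s/km


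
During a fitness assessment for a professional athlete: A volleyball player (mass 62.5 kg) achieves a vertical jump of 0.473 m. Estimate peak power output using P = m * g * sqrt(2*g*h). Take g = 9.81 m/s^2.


2 * g * h = 2 * 9.81 * 0.473 = 9.28026
sqrt(9.28026) = 3.046352 m/s
P = 62.5 * 9.81 * 3.046352 = 1867.79 W

1867.79 W


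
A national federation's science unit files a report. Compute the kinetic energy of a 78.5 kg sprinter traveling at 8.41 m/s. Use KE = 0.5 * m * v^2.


Velocity squared = 70.7281
KE = 0.5 * 78.5 * 70.7281 = 2776.08 J

2776.08 J


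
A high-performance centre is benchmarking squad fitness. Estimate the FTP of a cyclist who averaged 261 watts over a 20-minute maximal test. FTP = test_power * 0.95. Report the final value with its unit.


FTP = 261 * 0.95 = 247.95 W

247.95 W


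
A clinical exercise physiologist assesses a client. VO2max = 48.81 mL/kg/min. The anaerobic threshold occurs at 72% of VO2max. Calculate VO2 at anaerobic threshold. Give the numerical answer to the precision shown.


AT fraction = 72 / 100 = 0.72
AT VO2 = 48.81 * 0.72
= 35.14 mL/kg/min

35.14 mL/kg/min


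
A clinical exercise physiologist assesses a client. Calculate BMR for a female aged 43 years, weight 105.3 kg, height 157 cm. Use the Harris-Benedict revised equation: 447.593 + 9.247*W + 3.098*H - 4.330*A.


Substituting values:
W term = 9.247 * 105.3 = 973.7091
H term = 3.098 * 157 = 486.386
A term = 4.330 * 43 = 186.19
BMR = 1721.5 kcal/day

1721.5 kcal/day


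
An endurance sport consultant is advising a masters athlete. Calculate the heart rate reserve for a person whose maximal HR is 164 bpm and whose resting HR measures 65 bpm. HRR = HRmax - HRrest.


HRmax = 164 bpm
HRrest = 65 bpm
HRR = 164 - 65 = 99 bpm

99 bpm


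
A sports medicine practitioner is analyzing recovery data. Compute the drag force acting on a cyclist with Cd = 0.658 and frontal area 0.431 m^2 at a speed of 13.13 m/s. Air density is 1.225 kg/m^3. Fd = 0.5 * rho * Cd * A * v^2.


Step 1: v^2 = 172.3969
Step 2: Fd = 0.5 * 1.225 * 0.658 * 0.431 * 172.3969
= 29.946 N

29.946 N


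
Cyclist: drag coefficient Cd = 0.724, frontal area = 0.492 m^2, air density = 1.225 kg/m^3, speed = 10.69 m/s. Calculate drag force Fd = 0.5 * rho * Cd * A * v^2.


v^2 = 10.69^2 = 114.2761
Fd = 0.5 * 1.225 * 0.724 * 0.492 * 114.2761
= 24.932 N

24.932 N


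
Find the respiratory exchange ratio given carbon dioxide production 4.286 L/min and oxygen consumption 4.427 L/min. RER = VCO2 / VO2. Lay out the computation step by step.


VCO2 = 4.286 L/min
VO2 = 4.427 L/min
RER = 4.286 / 4.427 = 0.9681

0.9681


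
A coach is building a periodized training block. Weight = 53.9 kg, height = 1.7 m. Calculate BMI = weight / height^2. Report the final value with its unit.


height^2 = 1.7^2 = 2.89
BMI = 53.9 / 2.89 = 18.65 kg/m^2

18.65 kg/m^2


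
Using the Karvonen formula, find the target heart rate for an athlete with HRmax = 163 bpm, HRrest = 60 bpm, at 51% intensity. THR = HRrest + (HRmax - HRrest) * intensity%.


HRR = 163 - 60 = 103
THR = 60 + 103 * 0.51
= 60 + 52.53
= 112.53 bpm

112.53 bpm


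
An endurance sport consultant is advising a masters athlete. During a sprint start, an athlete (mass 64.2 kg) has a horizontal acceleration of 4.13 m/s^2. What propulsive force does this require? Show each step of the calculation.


Propulsive force = mass * acceleration
= 64.2 kg * 4.13 m/s^2
= 265.15 N

265.15 N


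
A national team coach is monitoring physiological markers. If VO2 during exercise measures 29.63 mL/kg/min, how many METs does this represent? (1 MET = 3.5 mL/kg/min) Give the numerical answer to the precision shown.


METs = VO2 / 3.5 = 29.63 / 3.5 = 8.47

8.47 METs


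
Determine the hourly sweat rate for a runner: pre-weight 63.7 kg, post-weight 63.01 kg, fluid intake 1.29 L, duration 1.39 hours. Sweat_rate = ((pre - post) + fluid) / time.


Mass lost = 63.7 - 63.01 = 0.69 kg
Add fluid consumed: 0.69 + 1.29 = 1.98 L total sweat
Sweat rate = 1.98 / 1.39 = 1.424 L/h

1.424 L/h


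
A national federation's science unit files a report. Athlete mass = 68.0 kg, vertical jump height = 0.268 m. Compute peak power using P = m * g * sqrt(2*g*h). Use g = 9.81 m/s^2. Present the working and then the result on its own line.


sqrt(2 * 9.81 * 0.268) = sqrt(5.25816) = 2.293068 m/s
P = 68.0 * 9.81 * 2.293068
= 1529.66 W

1529.66 W


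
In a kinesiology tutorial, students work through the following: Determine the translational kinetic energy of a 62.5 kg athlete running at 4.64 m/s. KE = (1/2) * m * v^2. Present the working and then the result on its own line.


KE = 0.5 * m * v^2
= 0.5 * 62.5 * 4.64^2
= 0.5 * 62.5 * 21.5296
= 672.8 J

672.8 J


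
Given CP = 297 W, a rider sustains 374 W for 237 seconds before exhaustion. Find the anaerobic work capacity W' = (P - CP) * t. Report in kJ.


Excess power = 374 - 297 = 77 W
Work above CP = 77 * 237 = 18249 J
W' = 18.249 kJ

18.249 kJ


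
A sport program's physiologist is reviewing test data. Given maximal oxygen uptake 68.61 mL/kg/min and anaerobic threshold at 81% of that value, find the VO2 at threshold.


Percentage as decimal = 0.81
VO2 at AT = 68.61 * 0.81 = 55.57 mL/kg/min

55.57 mL/kg/min


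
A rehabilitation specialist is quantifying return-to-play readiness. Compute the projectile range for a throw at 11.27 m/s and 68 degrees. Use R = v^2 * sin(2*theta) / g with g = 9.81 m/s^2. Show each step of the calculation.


Two times the angle = 136 degrees
sin(136) = 0.694658
R = 127.0129 * 0.694658 / 9.81 = 8.994 m

8.994 m


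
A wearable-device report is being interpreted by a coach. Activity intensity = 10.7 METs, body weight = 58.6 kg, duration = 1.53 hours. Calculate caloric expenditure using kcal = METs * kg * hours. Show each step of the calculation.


kcal = 10.7 * 58.6 * 1.53
= 627.02 * 1.53
= 959.34 kcal

959.34 kcal


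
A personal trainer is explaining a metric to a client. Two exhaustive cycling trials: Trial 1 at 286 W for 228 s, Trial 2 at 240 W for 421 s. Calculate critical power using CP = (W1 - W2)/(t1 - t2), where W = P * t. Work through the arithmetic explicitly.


W1 = 286 * 228 = 65208 J
W2 = 240 * 421 = 101040 J
CP = (65208 - 101040) / (228 - 421)
= -35832 / -193
= 185.66 W

185.66 W


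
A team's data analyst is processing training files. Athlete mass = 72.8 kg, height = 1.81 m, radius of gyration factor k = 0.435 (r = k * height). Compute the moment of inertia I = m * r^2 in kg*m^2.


r = k * height = 0.435 * 1.81 = 0.78735 m
r^2 = 0.78735^2 = 0.61992
I = 72.8 * 0.61992 = 45.13 kg*m^2

45.13 kg*m^2


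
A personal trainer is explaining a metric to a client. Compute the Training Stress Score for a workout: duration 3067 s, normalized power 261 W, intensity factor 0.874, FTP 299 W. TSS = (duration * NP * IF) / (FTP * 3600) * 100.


Product = 3067 * 261 * 0.874 = 699625.638
Base = 299 * 3600 = 1076400
TSS = 699625.638 / 1076400 * 100 = 65.0

65.0 TSS


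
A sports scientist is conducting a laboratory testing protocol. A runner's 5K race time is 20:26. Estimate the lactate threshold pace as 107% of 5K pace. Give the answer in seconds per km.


Total race time = 20*60 + 26 = 1226 seconds
5K pace = 1226 / 5 = 245.2 sec/km
LT pace = 245.2 * 1.07 = 262.36 sec/km

262.36 s/km


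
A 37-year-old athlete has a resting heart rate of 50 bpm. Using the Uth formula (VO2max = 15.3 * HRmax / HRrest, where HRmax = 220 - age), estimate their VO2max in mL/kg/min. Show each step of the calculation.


HRmax = 220 - 37 = 183 bpm
Ratio = HRmax / HRrest = 183 / 50 = 3.66
VO2max = 15.3 * 3.66 = 56.0 mL/kg/min

56.0 mL/kg/min


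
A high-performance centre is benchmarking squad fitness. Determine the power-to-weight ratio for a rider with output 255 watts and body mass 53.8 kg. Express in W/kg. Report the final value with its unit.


P/W = 255 / 53.8 = 4.74 W/kg

4.74 W/kg


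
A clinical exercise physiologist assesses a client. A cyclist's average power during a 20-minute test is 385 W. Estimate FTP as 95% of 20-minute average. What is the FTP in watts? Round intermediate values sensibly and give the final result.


FTP = 20-min power * 0.95
= 385 * 0.95
= 365.75 W

365.75 W


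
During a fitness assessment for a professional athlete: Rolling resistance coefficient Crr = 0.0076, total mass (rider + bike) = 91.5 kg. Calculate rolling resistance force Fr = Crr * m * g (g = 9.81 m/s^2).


Fr = Crr * m * g
= 0.0076 * 91.5 * 9.81
= 6.822 N

6.822 N


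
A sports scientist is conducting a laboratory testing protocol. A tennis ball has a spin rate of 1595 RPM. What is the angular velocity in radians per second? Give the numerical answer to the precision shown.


Convert RPM to rad/s: multiply by 2*pi and divide by 60
omega = 1595 * 2 * pi / 60
= 167.028 rad/s

167.028 rad/s


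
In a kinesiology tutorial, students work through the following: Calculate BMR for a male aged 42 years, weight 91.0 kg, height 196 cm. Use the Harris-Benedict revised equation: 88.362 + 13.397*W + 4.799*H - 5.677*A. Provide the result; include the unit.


Substituting values:
W term = 13.397 * 91.0 = 1219.127
H term = 4.799 * 196 = 940.604
A term = 5.677 * 42 = 238.434
BMR = 2009.66 kcal/day

2009.66 kcal/day


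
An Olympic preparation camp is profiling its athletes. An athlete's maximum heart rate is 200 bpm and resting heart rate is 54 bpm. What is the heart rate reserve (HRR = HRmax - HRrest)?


HRR = HRmax - HRrest
= 200 - 54
= 146 bpm

146 bpm


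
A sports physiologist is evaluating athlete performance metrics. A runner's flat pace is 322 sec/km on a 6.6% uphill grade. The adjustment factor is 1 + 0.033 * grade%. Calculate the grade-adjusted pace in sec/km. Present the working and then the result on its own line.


Factor = 1 + 0.033 * 6.6 = 1.2178
Adjusted pace = 322 * 1.2178
= 392.13 sec/km

392.13 s/km


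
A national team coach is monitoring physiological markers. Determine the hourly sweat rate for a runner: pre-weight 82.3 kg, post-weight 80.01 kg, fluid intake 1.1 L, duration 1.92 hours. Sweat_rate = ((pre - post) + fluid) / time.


Mass lost = 82.3 - 80.01 = 2.29 kg
Add fluid consumed: 2.29 + 1.1 = 3.39 L total sweat
Sweat rate = 3.39 / 1.92 = 1.766 L/h

1.766 L/h


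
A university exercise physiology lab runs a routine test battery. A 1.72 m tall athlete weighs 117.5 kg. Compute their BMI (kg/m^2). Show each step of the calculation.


height^2 = 2.9584 m^2
BMI = 117.5 / 2.9584 = 39.72 kg/m^2

39.72 kg/m^2


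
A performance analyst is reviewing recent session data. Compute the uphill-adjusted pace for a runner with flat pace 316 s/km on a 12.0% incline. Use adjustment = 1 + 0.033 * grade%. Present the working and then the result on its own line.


Adjustment factor = 1 + 0.033 * 12.0 = 1.396
Grade-adjusted pace = 316 * 1.396 = 441.14 s/km

441.14 s/km


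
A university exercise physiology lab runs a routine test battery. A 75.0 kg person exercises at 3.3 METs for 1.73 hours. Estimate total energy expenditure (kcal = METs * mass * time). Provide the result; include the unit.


Energy = METs * mass(kg) * time(h)
= 3.3 * 75.0 * 1.73
= 428.18 kcal

428.18 kcal


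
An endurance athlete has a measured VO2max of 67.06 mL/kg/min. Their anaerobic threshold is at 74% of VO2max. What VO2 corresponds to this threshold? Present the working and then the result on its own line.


Anaerobic threshold VO2 = VO2max * 74%
= 67.06 * 0.74
= 49.62 mL/kg/min

49.62 mL/kg/min


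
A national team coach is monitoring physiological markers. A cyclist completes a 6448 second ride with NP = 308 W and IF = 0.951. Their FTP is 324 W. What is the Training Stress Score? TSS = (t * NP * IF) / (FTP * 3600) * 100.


t * NP * IF = 6448 * 308 * 0.951 = 1888670.784
FTP * 3600 = 1166400
TSS = (1888670.784 / 1166400) * 100 = 161.92

161.92 TSS


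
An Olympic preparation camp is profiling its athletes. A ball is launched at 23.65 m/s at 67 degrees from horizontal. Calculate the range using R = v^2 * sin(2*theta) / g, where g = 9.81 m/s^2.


sin(2 * 67) = sin(134) = 0.71934
v^2 = 23.65^2 = 559.3225
R = 559.3225 * 0.71934 / 9.81
= 41.014 m

41.014 m


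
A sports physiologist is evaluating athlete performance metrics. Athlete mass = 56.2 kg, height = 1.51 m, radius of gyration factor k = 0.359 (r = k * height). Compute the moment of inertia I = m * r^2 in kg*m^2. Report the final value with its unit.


r = k * height = 0.359 * 1.51 = 0.54209 m
r^2 = 0.54209^2 = 0.293862
I = 56.2 * 0.293862 = 16.515 kg*m^2

16.515 kg*m^2


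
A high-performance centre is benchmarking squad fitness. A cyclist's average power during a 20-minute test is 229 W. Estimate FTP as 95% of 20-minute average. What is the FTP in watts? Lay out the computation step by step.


FTP = 20-min power * 0.95
= 229 * 0.95
= 217.55 W

217.55 W


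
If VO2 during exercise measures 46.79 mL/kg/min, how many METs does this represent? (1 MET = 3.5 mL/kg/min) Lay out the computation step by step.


METs = VO2 / 3.5 = 46.79 / 3.5 = 13.37

13.37 METs


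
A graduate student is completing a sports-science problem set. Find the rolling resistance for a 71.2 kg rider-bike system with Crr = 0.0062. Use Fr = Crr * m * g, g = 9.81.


m * g = 71.2 * 9.81 = 698.472 N
Fr = 0.0062 * 698.472 = 4.331 N

4.331 N


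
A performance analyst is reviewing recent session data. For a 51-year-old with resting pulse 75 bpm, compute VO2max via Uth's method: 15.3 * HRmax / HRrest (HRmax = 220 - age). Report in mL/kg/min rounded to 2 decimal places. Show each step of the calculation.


Step 1: HRmax = 220 - 51 = 169 bpm
Step 2: Ratio = 169 / 75 = 2.2533
Step 3: VO2max = 15.3 * 2.2533 = 34.48 mL/kg/min

34.48 mL/kg/min


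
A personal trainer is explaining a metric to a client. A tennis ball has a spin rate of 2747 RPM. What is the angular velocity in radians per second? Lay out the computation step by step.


Convert RPM to rad/s: multiply by 2*pi and divide by 60
omega = 2747 * 2 * pi / 60
= 287.665 rad/s

287.665 rad/s


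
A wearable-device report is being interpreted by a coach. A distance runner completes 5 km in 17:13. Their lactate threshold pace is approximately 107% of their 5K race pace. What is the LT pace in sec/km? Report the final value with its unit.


Convert to seconds: 17 min 13 s = 1033 s
Pace per km = 1033 / 5 = 206.6 s/km
LT pace = 206.6 * 1.07 = 221.06 s/km

221.06 s/km


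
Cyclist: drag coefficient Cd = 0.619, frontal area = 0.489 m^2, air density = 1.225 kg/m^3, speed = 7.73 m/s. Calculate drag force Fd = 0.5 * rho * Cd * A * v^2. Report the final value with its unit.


v^2 = 7.73^2 = 59.7529
Fd = 0.5 * 1.225 * 0.619 * 0.489 * 59.7529
= 11.078 N

11.078 N


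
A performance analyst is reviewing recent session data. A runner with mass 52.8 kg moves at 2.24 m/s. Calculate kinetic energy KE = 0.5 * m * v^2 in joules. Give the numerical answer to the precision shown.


v^2 = 2.24^2 = 5.0176
KE = 0.5 * 52.8 * 5.0176
= 132.46 J

132.46 J


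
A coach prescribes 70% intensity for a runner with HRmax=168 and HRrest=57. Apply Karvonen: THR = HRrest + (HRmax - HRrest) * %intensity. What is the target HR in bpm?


Heart rate reserve = 168 - 57 = 111
Intensity fraction = 70 / 100 = 0.7
THR = 57 + 111 * 0.7 = 134.7 bpm

134.7 bpm


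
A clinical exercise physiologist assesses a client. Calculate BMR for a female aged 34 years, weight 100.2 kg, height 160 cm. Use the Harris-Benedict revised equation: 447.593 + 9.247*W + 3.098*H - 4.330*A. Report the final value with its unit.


Substituting values:
W term = 9.247 * 100.2 = 926.5494
H term = 3.098 * 160 = 495.68
A term = 4.330 * 34 = 147.22
BMR = 1722.6 kcal/day

1722.6 kcal/day


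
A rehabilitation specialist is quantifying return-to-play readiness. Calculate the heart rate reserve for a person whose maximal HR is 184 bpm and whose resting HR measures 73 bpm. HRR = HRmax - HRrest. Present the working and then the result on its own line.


HRmax = 184 bpm
HRrest = 73 bpm
HRR = 184 - 73 = 111 bpm

111 bpm


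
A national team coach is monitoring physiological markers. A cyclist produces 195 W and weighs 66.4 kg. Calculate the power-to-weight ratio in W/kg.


P/W = power / mass
= 195 / 66.4
= 2.937 W/kg

2.937 W/kg


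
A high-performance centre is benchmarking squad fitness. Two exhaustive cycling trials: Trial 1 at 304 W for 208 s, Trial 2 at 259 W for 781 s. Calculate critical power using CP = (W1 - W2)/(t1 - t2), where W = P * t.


W1 = 304 * 208 = 63232 J
W2 = 259 * 781 = 202279 J
CP = (63232 - 202279) / (208 - 781)
= -139047 / -573
= 242.66 W

242.66 W


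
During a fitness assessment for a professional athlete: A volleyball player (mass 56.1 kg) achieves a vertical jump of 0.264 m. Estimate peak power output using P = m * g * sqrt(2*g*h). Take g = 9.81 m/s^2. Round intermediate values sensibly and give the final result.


2 * g * h = 2 * 9.81 * 0.264 = 5.17968
sqrt(5.17968) = 2.275891 m/s
P = 56.1 * 9.81 * 2.275891 = 1252.52 W

1252.52 W


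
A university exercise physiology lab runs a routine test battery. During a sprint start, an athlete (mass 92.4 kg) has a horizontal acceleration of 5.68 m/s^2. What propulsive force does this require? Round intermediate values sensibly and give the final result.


Propulsive force = mass * acceleration
= 92.4 kg * 5.68 m/s^2
= 524.83 N

524.83 N


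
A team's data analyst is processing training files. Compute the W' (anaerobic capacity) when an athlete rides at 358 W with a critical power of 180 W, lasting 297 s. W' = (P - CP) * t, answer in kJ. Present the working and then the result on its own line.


Above-CP power = 178 W
Duration = 297 s
W' = 178 * 297 = 52866 J
Convert: 52866 / 1000 = 52.866 kJ

52.866 kJ


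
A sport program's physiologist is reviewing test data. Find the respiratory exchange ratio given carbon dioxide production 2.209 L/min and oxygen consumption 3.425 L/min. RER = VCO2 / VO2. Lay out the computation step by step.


VCO2 = 2.209 L/min
VO2 = 3.425 L/min
RER = 2.209 / 3.425 = 0.645

0.645


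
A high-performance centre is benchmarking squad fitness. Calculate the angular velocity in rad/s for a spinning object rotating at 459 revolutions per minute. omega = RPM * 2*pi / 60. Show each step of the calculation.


omega = RPM * 2*pi / 60
= 459 * 6.28318531 / 60
= 48.066 rad/s

48.066 rad/s


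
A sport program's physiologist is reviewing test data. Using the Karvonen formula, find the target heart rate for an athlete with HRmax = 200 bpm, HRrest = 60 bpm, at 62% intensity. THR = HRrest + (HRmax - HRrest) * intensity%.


HRR = 200 - 60 = 140
THR = 60 + 140 * 0.62
= 60 + 86.8
= 146.8 bpm

146.8 bpm


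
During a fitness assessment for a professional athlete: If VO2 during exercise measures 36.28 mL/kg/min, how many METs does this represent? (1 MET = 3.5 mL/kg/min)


METs = VO2 / 3.5 = 36.28 / 3.5 = 10.37

10.37 METs


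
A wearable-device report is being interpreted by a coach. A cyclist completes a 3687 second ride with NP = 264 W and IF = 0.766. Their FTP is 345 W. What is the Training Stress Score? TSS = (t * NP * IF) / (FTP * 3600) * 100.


t * NP * IF = 3687 * 264 * 0.766 = 745599.888
FTP * 3600 = 1242000
TSS = (745599.888 / 1242000) * 100 = 60.03

60.03 TSS


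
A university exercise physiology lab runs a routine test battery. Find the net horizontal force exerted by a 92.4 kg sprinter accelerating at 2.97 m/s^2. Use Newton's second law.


Newton's second law: F = m * a
F = 92.4 * 2.97 = 274.43 N

274.43 N


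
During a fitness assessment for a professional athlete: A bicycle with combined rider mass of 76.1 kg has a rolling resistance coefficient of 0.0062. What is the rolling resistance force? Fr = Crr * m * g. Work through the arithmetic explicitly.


Fr = 0.0062 * 76.1 * 9.81
= 0.47182 * 9.81
= 4.629 N

4.629 N


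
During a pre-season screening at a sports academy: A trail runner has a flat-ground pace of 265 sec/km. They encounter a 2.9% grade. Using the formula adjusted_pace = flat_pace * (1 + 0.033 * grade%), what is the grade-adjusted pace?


Grade factor = 1 + 0.033 * 2.9 = 1.0957
Adjusted = 265 * 1.0957 = 290.36 sec/km

290.36 s/km


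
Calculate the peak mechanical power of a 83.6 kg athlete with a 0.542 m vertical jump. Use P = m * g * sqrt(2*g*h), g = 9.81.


First, sqrt(2gh) = sqrt(2 * 9.81 * 0.542)
= sqrt(10.63404) = 3.260988 m/s
Power = 83.6 * 9.81 * 3.260988 = 2674.39 W

2674.39 W


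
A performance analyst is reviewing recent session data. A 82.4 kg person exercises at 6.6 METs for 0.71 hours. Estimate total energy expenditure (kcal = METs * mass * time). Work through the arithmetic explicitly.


Energy = METs * mass(kg) * time(h)
= 6.6 * 82.4 * 0.71
= 386.13 kcal

386.13 kcal


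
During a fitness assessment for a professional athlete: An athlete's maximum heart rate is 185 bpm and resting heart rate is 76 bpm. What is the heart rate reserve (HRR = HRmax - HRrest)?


HRR = HRmax - HRrest
= 185 - 76
= 109 bpm

109 bpm


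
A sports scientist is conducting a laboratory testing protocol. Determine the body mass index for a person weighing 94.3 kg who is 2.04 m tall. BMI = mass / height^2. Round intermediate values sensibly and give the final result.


BMI = mass / height^2
= 94.3 / 2.04^2
= 94.3 / 4.1616
= 22.66 kg/m^2

22.66 kg/m^2


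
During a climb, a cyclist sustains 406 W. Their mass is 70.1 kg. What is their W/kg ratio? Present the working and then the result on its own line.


Power-to-weight = 406 W / 70.1 kg
= 5.792 W/kg

5.792 W/kg


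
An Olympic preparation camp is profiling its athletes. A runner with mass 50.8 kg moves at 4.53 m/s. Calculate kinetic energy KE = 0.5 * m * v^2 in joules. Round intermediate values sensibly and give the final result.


v^2 = 4.53^2 = 20.5209
KE = 0.5 * 50.8 * 20.5209
= 521.23 J

521.23 J
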